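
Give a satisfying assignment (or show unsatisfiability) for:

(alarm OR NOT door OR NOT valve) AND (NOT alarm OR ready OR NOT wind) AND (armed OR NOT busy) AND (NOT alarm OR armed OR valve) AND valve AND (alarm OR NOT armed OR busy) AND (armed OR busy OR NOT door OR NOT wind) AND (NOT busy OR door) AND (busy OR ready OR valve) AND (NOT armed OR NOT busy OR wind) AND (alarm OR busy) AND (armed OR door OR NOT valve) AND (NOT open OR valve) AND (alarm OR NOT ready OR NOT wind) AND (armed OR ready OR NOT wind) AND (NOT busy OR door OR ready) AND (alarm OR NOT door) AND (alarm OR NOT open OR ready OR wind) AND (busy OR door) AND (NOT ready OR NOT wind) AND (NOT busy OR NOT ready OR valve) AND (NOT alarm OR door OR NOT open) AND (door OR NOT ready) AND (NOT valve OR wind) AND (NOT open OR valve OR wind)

UNSATISFIABLE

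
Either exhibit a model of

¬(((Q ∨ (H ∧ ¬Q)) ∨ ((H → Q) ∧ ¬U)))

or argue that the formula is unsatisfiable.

U = True, Q = False, H = False

  ¬(((Q ∨ (H ∧ ¬Q)) ∨ ((H → Q) ∧ ¬U))) = True
    (Q ∨ (H ∧ ¬Q)) ∨ ((H → Q) ∧ ¬U) = False
      Q ∨ (H ∧ ¬Q) = False
        H ∧ ¬Q = False
          ¬Q = True
      (H → Q) ∧ ¬U = False
        H → Q = True
        ¬U = False
The formula evaluates to True.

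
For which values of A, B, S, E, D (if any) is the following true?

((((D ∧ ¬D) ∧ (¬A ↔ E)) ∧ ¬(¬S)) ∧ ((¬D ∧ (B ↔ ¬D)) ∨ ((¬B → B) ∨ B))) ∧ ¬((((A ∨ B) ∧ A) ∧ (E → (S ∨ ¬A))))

The formula is unsatisfiable.

Case D = True: the conjunct ¬D is False.
Case D = False: the conjunct D is False.
Both cases fail — unsatisfiable.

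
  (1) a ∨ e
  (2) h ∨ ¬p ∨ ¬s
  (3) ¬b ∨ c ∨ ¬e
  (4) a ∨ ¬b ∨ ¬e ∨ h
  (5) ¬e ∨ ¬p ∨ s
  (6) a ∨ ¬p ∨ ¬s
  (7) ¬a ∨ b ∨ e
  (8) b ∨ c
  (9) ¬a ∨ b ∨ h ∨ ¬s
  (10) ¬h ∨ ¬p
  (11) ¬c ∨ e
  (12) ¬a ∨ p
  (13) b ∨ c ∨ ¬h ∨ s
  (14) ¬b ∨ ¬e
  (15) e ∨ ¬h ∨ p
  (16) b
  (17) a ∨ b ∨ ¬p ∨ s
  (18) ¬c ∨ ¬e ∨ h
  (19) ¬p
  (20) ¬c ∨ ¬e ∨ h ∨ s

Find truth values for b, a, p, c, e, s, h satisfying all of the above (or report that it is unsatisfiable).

Unsatisfiable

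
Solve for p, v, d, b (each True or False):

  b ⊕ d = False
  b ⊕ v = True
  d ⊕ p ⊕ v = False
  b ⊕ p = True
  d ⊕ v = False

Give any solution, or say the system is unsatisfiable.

No satisfying assignment exists.

Adding constraints 1, 2, 5 mod 2: every variable appears an even number of times on the left, so the left side is 0.
But the right sides sum to 1 (mod 2). 0 ≠ 1 — the system is inconsistent.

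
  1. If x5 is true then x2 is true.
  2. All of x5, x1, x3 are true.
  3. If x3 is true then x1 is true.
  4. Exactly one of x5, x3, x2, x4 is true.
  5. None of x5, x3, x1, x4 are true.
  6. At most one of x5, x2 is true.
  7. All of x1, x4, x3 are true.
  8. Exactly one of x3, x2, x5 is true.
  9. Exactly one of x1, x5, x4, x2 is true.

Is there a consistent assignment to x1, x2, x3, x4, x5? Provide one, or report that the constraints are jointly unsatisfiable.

No satisfying assignment exists.

Case x1 = True:
  Constraint (5) is violated (x1=T) — contradiction.
Case x1 = False:
  Constraint (2) is violated (x1=F) — contradiction.
Both cases fail — unsatisfiable.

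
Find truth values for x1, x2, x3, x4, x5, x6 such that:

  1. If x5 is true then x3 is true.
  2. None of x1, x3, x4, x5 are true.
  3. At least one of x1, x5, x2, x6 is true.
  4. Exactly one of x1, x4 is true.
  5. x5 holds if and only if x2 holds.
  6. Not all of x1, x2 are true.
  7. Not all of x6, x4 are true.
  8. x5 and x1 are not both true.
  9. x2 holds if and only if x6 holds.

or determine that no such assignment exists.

Case x4 = True:
  Constraint (2) is violated (x4=T) — contradiction.
Case x4 = False:
  (2) forces x1 = False.
  Constraint (4) is violated (x1=F, x4=F) — contradiction.
Both cases fail — unsatisfiable.

Unsatisfiable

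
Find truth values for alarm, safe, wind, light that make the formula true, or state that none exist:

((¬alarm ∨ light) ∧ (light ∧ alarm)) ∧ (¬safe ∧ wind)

alarm = True, safe = False, wind = True, light = True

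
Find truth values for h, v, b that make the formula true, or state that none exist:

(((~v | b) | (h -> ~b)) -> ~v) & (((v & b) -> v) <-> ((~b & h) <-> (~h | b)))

The conjunct ((v & b) -> v) <-> ((~b & h) <-> (~h | b)) is unsatisfiable on its own:
  h=F, v=F, b=F: evaluates to False.
  h=F, v=F, b=T: evaluates to False.
  h=F, v=T, b=F: evaluates to False.
  h=F, v=T, b=T: evaluates to False.
  h=T, v=F, b=F: evaluates to False.
  h=T, v=F, b=T: evaluates to False.
  h=T, v=T, b=F: evaluates to False.
  h=T, v=T, b=T: evaluates to False.
So the whole conjunction is unsatisfiable.

UNSATISFIABLE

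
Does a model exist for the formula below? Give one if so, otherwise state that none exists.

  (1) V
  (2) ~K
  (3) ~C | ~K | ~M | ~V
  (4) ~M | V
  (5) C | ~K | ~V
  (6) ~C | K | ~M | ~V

C = False; K = False; M = True; V = True

Unit clause (V) forces V = True.
Unit clause (~K) forces K = False.
Set C = False.
Set M = True.
Check each clause:
  (V): V holds.
  (~K): ~K holds.
  (~C | ~K | ~M | ~V): ~C holds.
  (~M | V): V holds.
  (C | ~K | ~V): ~K holds.
  (~C | K | ~M | ~V): ~C holds.
All clauses satisfied.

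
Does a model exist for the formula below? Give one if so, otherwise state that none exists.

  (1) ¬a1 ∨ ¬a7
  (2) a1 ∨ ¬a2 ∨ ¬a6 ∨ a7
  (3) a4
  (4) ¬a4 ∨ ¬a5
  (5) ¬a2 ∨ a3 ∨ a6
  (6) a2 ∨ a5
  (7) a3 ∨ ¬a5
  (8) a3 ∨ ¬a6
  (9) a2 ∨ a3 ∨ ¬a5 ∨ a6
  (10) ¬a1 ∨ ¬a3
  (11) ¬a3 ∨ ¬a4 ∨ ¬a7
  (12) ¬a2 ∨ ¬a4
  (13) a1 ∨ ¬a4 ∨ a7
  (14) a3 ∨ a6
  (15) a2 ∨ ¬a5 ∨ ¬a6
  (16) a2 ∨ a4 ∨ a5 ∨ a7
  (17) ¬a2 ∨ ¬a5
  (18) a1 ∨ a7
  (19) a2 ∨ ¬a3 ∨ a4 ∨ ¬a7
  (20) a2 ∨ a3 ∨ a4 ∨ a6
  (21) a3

Case a4 = True:
  (¬a4 ∨ ¬a5) forces a5 = False.
  (a2 ∨ a5) forces a2 = True.
  Clause (¬a2 ∨ ¬a4) is falsified — contradiction.
Case a4 = False:
  Clause (a4) is falsified — contradiction.
Both cases fail, so the formula is unsatisfiable.

Unsatisfiable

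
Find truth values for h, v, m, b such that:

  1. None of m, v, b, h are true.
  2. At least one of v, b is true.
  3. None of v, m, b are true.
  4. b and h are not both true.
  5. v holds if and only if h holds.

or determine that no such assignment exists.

No satisfying assignment exists.

Case v = True:
  Constraint (1) is violated (v=T) — contradiction.
Case v = False:
  (1) forces m = False.
  (1) forces b = False.
  Constraint (2) is violated (v=F, b=F) — contradiction.
Both cases fail — unsatisfiable.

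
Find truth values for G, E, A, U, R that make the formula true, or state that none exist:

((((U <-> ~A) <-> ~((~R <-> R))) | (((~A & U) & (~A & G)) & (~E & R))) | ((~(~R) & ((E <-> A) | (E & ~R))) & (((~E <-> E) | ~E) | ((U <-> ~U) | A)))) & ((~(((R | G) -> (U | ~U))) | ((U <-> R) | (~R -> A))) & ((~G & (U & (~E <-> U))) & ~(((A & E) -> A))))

The conjunct ~(((A & E) -> A)) is unsatisfiable on its own:
  E=F, A=F: evaluates to False.
  E=F, A=T: evaluates to False.
  E=T, A=F: evaluates to False.
  E=T, A=T: evaluates to False.
So the whole conjunction is unsatisfiable.

Unsatisfiable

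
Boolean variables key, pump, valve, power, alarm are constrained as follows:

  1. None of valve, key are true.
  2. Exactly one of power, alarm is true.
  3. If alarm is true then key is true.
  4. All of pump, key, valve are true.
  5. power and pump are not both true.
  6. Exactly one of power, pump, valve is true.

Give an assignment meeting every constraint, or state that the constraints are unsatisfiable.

Case key = True:
  Constraint (1) is violated (key=T) — contradiction.
Case key = False:
  Constraint (4) is violated (key=F) — contradiction.
Both cases fail — unsatisfiable.

No satisfying assignment exists.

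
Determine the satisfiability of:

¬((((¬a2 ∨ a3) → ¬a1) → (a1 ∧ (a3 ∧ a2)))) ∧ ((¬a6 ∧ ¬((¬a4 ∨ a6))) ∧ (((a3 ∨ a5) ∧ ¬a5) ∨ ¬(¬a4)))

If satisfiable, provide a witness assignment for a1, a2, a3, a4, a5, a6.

a1: False; a2: False; a3: False; a4: True; a5: True; a6: False

  ¬((((¬a2 ∨ a3) → ¬a1) → (a1 ∧ (a3 ∧ a2)))) = True
    ((¬a2 ∨ a3) → ¬a1) → (a1 ∧ (a3 ∧ a2)) = False
      (¬a2 ∨ a3) → ¬a1 = True
        ¬a2 ∨ a3 = True
          ¬a2 = True
        ¬a1 = True
      a1 ∧ (a3 ∧ a2) = False
        a3 ∧ a2 = False
  (¬a6 ∧ ¬((¬a4 ∨ a6))) ∧ (((a3 ∨ a5) ∧ ¬a5) ∨ ¬(¬a4)) = True
    ¬a6 ∧ ¬((¬a4 ∨ a6)) = True
      ¬a6 = True
      ¬((¬a4 ∨ a6)) = True
        ¬a4 ∨ a6 = False
          ¬a4 = False
    ((a3 ∨ a5) ∧ ¬a5) ∨ ¬(¬a4) = True
      (a3 ∨ a5) ∧ ¬a5 = False
        a3 ∨ a5 = True
        ¬a5 = False
      ¬(¬a4) = True
        ¬a4 = False
Both conjuncts True, so the formula holds.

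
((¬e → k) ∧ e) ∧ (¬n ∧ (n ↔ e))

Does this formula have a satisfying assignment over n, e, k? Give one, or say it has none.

Case e = True: the formula simplifies to ¬n ∧ n.
  n = True: the conjunct ¬n is False.
  n = False: the conjunct n is False.
Case e = False: the conjunct e is False.
Both cases fail — unsatisfiable.

Unsatisfiable — no assignment works.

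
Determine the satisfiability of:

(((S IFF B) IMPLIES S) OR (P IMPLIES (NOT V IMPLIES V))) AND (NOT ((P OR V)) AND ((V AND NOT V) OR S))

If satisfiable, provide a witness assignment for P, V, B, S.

P: False, V: False, B: False, S: True

  ((S IFF B) IMPLIES S) OR (P IMPLIES (NOT V IMPLIES V)) = True
    (S IFF B) IMPLIES S = True
      S IFF B = False
    P IMPLIES (NOT V IMPLIES V) = True
      NOT V IMPLIES V = False
        NOT V = True
  NOT ((P OR V)) AND ((V AND NOT V) OR S) = True
    NOT ((P OR V)) = True
      P OR V = False
    (V AND NOT V) OR S = True
      V AND NOT V = False
        NOT V = True
Both conjuncts True, so the formula holds.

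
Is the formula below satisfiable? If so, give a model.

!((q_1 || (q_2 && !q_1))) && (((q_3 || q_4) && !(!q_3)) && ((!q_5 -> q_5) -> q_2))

q_1 = False, q_2 = False, q_3 = True, q_4 = True, q_5 = False

  !((q_1 || (q_2 && !q_1))) = True
    q_1 || (q_2 && !q_1) = False
      q_2 && !q_1 = False
        !q_1 = True
  ((q_3 || q_4) && !(!q_3)) && ((!q_5 -> q_5) -> q_2) = True
    (q_3 || q_4) && !(!q_3) = True
      q_3 || q_4 = True
      !(!q_3) = True
        !q_3 = False
    (!q_5 -> q_5) -> q_2 = True
      !q_5 -> q_5 = False
        !q_5 = True
Both conjuncts True, so the formula holds.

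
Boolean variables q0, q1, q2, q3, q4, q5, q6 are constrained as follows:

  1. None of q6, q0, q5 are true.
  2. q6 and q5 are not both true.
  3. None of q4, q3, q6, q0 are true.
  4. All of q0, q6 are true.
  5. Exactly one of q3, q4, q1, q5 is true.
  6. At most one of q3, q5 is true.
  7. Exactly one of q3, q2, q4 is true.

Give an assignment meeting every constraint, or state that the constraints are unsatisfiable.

Unsatisfiable

Case q0 = True:
  Constraint (1) is violated (q0=T) — contradiction.
Case q0 = False:
  Constraint (4) is violated (q0=F) — contradiction.
Both cases fail — unsatisfiable.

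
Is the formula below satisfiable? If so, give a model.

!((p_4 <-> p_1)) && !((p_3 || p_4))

p_1: True, p_3: False, p_4: False

  !((p_4 <-> p_1)) = True
    p_4 <-> p_1 = False
  !((p_3 || p_4)) = True
    p_3 || p_4 = False
Both conjuncts True, so the formula holds.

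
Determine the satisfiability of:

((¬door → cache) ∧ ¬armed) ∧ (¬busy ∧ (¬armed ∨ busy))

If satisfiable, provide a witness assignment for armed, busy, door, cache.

armed: False, busy: False, door: True, cache: True

  (¬door → cache) ∧ ¬armed = True
    ¬door → cache = True
      ¬door = False
    ¬armed = True
  ¬busy ∧ (¬armed ∨ busy) = True
    ¬busy = True
    ¬armed ∨ busy = True
      ¬armed = True
Both conjuncts True, so the formula holds.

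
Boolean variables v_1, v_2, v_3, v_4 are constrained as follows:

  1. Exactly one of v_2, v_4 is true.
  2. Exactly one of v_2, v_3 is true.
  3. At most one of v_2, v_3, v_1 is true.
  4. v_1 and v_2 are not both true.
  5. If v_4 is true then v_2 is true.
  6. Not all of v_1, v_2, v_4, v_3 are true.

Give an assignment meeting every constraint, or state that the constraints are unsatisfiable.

v_1 = False, v_2 = True, v_3 = False, v_4 = False

  (1) {v_2, v_4}: 1 true — exactly one ✓
  (2) {v_2, v_3}: 1 true — exactly one ✓
  (3) {v_2, v_3, v_1}: 1 true — at most one ✓
  (4) v_1=F, v_2=T — not both ✓
  (5) v_4=F ⇒ v_2: vacuous ✓
  (6) {v_1, v_2, v_4, v_3}: 1/4 true — not all ✓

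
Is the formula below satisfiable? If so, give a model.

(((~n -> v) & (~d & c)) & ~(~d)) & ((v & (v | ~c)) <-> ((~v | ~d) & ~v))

Unsatisfiable

The conjunct (v & (v | ~c)) <-> ((~v | ~d) & ~v) is unsatisfiable on its own:
  d=F, v=F, c=F: evaluates to False.
  d=F, v=F, c=T: evaluates to False.
  d=F, v=T, c=F: evaluates to False.
  d=F, v=T, c=T: evaluates to False.
  d=T, v=F, c=F: evaluates to False.
  d=T, v=F, c=T: evaluates to False.
  d=T, v=T, c=F: evaluates to False.
  d=T, v=T, c=T: evaluates to False.
So the whole conjunction is unsatisfiable.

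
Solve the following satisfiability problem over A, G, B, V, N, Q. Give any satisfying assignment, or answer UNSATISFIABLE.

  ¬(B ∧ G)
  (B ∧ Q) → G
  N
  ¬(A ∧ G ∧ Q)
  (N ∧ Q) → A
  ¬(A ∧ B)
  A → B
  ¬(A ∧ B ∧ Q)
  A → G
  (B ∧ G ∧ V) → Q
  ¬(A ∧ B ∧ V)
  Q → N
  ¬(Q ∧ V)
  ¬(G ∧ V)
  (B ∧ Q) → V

Unit clause (N) forces N = True.
Set A = False.
  then (A ∨ ¬N ∨ ¬Q) forces Q = False.
Set G = False.
Set B = False.
Set V = False.
All clauses satisfied.

A = False; G = False; B = False; V = False; N = True; Q = False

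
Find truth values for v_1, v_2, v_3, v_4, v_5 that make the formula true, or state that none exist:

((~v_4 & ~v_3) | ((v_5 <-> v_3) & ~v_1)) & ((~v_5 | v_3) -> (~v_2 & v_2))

v_1 = False, v_2 = False, v_3 = False, v_4 = False, v_5 = True

  (~v_4 & ~v_3) | ((v_5 <-> v_3) & ~v_1) = True
    ~v_4 & ~v_3 = True
      ~v_4 = True
      ~v_3 = True
    (v_5 <-> v_3) & ~v_1 = False
      v_5 <-> v_3 = False
      ~v_1 = True
  (~v_5 | v_3) -> (~v_2 & v_2) = True
    ~v_5 | v_3 = False
      ~v_5 = False
    ~v_2 & v_2 = False
      ~v_2 = True
Both conjuncts True, so the formula holds.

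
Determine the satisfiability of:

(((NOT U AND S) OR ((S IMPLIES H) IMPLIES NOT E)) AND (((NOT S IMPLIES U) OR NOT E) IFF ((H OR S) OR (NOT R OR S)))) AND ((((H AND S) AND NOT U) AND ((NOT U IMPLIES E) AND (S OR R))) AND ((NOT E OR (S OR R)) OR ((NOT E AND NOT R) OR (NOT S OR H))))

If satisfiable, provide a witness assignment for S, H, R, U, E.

S=T; H=T; R=F; U=F; E=T

  ((NOT U AND S) OR ((S IMPLIES H) IMPLIES NOT E)) AND (((NOT S IMPLIES U) OR NOT E) IFF ((H OR S) OR (NOT R OR S))) = True
    (NOT U AND S) OR ((S IMPLIES H) IMPLIES NOT E) = True
      NOT U AND S = True
        NOT U = True
      (S IMPLIES H) IMPLIES NOT E = False
        S IMPLIES H = True
        NOT E = False
    ((NOT S IMPLIES U) OR NOT E) IFF ((H OR S) OR (NOT R OR S)) = True
      (NOT S IMPLIES U) OR NOT E = True
        NOT S IMPLIES U = True
          NOT S = False
        NOT E = False
      (H OR S) OR (NOT R OR S) = True
        H OR S = True
        NOT R OR S = True
          NOT R = True
  (((H AND S) AND NOT U) AND ((NOT U IMPLIES E) AND (S OR R))) AND ((NOT E OR (S OR R)) OR ((NOT E AND NOT R) OR (NOT S OR H))) = True
    ((H AND S) AND NOT U) AND ((NOT U IMPLIES E) AND (S OR R)) = True
      (H AND S) AND NOT U = True
        H AND S = True
        NOT U = True
      (NOT U IMPLIES E) AND (S OR R) = True
        NOT U IMPLIES E = True
          NOT U = True
        S OR R = True
    (NOT E OR (S OR R)) OR ((NOT E AND NOT R) OR (NOT S OR H)) = True
      NOT E OR (S OR R) = True
        NOT E = False
        S OR R = True
      (NOT E AND NOT R) OR (NOT S OR H) = True
        NOT E AND NOT R = False
          NOT E = False
          NOT R = True
        NOT S OR H = True
          NOT S = False
Both conjuncts True, so the formula holds.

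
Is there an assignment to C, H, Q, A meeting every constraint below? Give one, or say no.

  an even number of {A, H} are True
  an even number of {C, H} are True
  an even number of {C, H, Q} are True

C: True; H: True; Q: False; A: True

{A, H}: 2 true → even ✓
{C, H}: 2 true → even ✓
{C, H, Q}: 2 true → even ✓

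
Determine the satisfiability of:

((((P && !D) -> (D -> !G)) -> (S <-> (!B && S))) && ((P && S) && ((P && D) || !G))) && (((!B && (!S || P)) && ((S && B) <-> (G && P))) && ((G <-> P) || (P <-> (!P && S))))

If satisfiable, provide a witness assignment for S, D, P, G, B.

Case P = True: the formula simplifies to (((!D -> (D -> !G)) -> (S <-> (!B && S))) && (S && (D || !G))) && ((!B && ((S && B) <-> G)) && G).
  G = True: simplifies to (((!D -> !D) -> (S <-> (!B && S))) && (S && D)) && (!B && (S && B)).
    B = True: the conjunct !B is False.
    B = False: the conjunct B is False.
  G = False: the conjunct G is False.
Case P = False: the conjunct P is False.
Both cases fail — unsatisfiable.

No satisfying assignment exists.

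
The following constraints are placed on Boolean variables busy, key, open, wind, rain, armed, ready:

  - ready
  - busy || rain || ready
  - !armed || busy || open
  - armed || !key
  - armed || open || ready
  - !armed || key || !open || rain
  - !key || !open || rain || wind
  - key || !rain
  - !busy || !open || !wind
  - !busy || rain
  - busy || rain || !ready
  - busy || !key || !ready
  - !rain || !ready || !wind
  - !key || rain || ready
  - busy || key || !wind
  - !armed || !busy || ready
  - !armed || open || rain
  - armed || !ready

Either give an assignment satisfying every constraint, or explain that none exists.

busy=T; key=T; open=F; wind=F; rain=T; armed=T; ready=T

Unit clause (ready) forces ready = True.
In (armed || !ready) only armed is left, so armed = True.
Set busy = True.
  then (!busy || rain) forces rain = True.
  then (!rain || !ready || !wind) forces wind = False.
  then (key || !rain) forces key = True.
Set open = False.
All clauses satisfied.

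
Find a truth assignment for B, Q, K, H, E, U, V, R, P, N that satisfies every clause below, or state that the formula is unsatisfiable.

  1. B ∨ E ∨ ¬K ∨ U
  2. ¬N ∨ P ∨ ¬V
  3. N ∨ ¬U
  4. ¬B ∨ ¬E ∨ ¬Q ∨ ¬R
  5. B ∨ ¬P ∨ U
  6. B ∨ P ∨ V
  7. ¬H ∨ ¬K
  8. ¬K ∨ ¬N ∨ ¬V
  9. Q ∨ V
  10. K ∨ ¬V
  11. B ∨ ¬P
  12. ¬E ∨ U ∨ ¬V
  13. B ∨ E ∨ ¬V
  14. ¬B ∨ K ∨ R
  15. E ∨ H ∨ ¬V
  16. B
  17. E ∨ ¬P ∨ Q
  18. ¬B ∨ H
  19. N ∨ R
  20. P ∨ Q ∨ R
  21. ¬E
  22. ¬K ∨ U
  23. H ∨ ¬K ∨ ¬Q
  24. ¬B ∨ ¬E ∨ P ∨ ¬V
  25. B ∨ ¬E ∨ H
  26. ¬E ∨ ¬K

B: True, Q: True, K: False, H: True, E: False, U: False, V: False, R: True, P: False, N: True

Unit clause (B) forces B = True.
In (¬B ∨ H) only H is left, so H = True.
Unit clause (¬E) forces E = False.
In (¬H ∨ ¬K) only ¬K is left, so K = False.
In (K ∨ ¬V) only ¬V is left, so V = False.
In (¬B ∨ K ∨ R) only R is left, so R = True.
In (Q ∨ V) only Q is left, so Q = True.
Set U = False.
Set P = False.
Set N = True.
All clauses satisfied.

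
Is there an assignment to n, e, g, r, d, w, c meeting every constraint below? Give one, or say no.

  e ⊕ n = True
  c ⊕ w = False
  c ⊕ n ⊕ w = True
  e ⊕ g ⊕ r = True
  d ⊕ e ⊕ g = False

n = True; e = False; g = False; r = True; d = False; w = True; c = True

e ⊕ n = F ⊕ T = True ✓
c ⊕ w = T ⊕ T = False ✓
c ⊕ n ⊕ w = T ⊕ T ⊕ T = True ✓
e ⊕ g ⊕ r = F ⊕ F ⊕ T = True ✓
d ⊕ e ⊕ g = F ⊕ F ⊕ F = False ✓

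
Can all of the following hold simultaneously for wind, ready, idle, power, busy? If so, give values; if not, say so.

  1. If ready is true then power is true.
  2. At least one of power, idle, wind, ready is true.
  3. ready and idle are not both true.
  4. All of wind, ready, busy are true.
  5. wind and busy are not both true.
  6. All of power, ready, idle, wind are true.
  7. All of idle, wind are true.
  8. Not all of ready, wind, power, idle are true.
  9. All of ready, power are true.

Unsatisfiable

Case busy = True:
  (4) forces wind = True.
  Constraint (5) is violated (wind=T, busy=T) — contradiction.
Case busy = False:
  Constraint (4) is violated (busy=F) — contradiction.
Both cases fail — unsatisfiable.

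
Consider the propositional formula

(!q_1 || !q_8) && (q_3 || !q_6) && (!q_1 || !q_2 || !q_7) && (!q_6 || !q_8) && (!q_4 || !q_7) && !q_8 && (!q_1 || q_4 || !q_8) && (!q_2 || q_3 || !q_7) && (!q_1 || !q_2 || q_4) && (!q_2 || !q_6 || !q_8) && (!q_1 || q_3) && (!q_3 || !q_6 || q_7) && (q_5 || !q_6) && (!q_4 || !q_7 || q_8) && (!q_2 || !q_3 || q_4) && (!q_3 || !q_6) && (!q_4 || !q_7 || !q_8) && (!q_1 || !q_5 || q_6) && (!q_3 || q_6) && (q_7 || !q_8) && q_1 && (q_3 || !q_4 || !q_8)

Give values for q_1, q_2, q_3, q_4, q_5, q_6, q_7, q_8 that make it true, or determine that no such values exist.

UNSATISFIABLE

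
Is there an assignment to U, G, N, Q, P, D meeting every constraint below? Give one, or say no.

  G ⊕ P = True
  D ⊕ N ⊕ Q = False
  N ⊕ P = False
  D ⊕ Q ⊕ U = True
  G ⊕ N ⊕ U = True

U: False; G: False; N: True; Q: True; P: True; D: False

G ⊕ P = F ⊕ T = True ✓
D ⊕ N ⊕ Q = F ⊕ T ⊕ T = False ✓
N ⊕ P = T ⊕ T = False ✓
D ⊕ Q ⊕ U = F ⊕ T ⊕ F = True ✓
G ⊕ N ⊕ U = F ⊕ T ⊕ F = True ✓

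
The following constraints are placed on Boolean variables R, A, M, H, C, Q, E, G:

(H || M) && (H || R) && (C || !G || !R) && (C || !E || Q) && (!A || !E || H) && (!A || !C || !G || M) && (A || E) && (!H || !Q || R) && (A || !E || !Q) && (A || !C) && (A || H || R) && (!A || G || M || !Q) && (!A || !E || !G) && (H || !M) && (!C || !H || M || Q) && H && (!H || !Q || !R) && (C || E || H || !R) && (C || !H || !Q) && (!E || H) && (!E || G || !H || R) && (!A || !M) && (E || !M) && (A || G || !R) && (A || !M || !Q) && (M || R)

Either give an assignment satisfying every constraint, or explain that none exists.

R=T, A=T, M=F, H=T, C=F, Q=F, E=F, G=F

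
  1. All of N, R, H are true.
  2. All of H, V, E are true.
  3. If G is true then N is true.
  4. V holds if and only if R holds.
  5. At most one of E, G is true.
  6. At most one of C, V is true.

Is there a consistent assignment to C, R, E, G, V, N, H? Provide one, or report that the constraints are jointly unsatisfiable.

C = False; R = True; E = True; G = False; V = True; N = True; H = True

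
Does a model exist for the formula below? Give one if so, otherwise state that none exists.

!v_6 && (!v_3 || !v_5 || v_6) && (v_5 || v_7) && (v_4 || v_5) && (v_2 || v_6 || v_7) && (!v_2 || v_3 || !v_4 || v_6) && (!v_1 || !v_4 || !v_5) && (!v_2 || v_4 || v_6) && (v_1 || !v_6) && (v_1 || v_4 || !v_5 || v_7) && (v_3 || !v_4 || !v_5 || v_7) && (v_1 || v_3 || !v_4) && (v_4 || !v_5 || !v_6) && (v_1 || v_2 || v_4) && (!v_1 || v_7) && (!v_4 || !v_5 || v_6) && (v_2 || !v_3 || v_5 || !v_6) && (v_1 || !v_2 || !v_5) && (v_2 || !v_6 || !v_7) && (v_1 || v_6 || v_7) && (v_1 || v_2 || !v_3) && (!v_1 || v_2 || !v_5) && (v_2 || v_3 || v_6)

Unit clause (!v_6) forces v_6 = False.
Set v_1 = True.
  then (!v_1 || v_7) forces v_7 = True.
Set v_2 = False.
  then (!v_1 || v_2 || !v_5) forces v_5 = False.
  then (v_2 || v_3 || v_6) forces v_3 = True.
  then (v_4 || v_5) forces v_4 = True.
All clauses satisfied.

v_1: True, v_2: False, v_3: True, v_4: True, v_5: False, v_6: False, v_7: True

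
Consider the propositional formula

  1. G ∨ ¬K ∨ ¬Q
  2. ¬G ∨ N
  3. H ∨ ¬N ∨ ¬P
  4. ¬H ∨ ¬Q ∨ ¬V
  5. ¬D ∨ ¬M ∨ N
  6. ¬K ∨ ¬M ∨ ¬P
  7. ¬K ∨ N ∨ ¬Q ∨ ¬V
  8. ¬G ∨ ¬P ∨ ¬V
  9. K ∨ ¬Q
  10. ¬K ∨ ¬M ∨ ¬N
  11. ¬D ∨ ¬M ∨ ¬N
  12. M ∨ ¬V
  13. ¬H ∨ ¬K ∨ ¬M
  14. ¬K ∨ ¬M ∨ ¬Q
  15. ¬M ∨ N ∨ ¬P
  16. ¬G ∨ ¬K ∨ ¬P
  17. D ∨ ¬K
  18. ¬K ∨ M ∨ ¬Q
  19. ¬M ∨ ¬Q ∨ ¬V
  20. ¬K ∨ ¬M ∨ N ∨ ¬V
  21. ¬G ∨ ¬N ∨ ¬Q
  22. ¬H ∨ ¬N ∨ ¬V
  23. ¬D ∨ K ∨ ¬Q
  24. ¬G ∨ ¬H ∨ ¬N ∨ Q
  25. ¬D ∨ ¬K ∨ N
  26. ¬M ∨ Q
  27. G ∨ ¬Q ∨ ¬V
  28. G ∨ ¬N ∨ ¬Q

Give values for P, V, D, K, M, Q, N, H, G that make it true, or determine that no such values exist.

P = True; V = False; D = False; K = False; M = False; Q = False; N = True; H = True; G = False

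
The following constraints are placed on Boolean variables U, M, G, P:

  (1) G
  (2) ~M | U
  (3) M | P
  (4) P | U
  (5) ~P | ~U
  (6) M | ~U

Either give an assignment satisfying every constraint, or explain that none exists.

Unit clause (G) forces G = True.
Set U = False.
  then (~M | U) forces M = False.
  then (M | P) forces P = True.
All clauses satisfied.

U: False, M: False, G: True, P: True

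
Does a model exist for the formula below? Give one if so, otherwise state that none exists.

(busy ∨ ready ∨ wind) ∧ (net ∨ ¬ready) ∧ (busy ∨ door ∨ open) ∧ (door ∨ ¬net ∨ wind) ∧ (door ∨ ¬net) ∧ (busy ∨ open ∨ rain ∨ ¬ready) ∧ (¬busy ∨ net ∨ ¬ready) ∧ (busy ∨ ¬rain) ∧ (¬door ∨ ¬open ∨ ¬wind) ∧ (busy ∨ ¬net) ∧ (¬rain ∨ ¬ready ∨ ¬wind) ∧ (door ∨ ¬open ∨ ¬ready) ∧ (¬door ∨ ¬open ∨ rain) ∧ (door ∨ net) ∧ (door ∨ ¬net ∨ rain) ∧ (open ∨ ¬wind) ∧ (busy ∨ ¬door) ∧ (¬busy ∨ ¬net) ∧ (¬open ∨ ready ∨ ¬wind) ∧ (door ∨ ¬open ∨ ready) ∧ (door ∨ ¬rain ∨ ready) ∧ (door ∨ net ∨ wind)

open = True, net = False, rain = True, busy = True, wind = False, door = True, ready = False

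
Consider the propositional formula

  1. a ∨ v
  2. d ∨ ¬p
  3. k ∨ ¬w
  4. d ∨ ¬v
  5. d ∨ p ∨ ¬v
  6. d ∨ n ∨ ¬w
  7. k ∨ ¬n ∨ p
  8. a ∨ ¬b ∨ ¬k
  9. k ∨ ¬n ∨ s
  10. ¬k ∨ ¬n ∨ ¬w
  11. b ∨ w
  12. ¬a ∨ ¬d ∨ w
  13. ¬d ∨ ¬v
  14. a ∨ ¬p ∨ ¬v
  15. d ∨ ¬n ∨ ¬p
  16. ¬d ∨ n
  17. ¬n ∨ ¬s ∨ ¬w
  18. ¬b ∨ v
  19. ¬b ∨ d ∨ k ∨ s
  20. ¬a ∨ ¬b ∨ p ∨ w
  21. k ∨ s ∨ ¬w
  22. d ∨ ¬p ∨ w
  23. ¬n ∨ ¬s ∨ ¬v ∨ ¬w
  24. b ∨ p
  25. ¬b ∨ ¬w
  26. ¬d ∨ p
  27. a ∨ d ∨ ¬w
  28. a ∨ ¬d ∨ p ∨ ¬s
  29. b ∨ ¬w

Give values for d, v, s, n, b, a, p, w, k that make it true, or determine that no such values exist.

The formula is unsatisfiable.

Case b = True:
  (¬b ∨ v) forces v = True.
  (d ∨ ¬v) forces d = True.
  Clause (¬d ∨ ¬v) is falsified — contradiction.
Case b = False:
  (b ∨ w) forces w = True.
  Clause (b ∨ ¬w) is falsified — contradiction.
Both cases fail, so the formula is unsatisfiable.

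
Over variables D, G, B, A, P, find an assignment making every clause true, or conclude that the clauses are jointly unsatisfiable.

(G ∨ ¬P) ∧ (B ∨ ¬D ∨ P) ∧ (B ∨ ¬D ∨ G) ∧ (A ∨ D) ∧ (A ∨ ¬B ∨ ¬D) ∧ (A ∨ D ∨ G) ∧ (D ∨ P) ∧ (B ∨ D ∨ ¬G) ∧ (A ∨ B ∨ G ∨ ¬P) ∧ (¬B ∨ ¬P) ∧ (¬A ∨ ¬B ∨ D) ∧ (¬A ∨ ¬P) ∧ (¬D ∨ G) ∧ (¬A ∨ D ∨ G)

Try D = False:
  (A ∨ D) forces A = True.
  (D ∨ P) forces P = True.
  clause (¬A ∨ ¬P) is falsified — backtrack.
So D = True.
  then (¬D ∨ G) forces G = True.
Set B = True.
  then (A ∨ ¬B ∨ ¬D) forces A = True.
  then (¬B ∨ ¬P) forces P = False.
All clauses satisfied.

D = True; G = True; B = True; A = True; P = False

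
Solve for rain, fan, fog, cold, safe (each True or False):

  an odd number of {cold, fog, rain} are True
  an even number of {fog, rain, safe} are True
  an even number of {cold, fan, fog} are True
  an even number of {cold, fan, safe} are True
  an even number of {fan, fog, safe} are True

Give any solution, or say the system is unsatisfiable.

Adding constraints 1, 2, 3, 5 mod 2: every variable appears an even number of times on the left, so the left side is 0.
But the right sides sum to 1 (mod 2). 0 ≠ 1 — the system is inconsistent.

No satisfying assignment exists.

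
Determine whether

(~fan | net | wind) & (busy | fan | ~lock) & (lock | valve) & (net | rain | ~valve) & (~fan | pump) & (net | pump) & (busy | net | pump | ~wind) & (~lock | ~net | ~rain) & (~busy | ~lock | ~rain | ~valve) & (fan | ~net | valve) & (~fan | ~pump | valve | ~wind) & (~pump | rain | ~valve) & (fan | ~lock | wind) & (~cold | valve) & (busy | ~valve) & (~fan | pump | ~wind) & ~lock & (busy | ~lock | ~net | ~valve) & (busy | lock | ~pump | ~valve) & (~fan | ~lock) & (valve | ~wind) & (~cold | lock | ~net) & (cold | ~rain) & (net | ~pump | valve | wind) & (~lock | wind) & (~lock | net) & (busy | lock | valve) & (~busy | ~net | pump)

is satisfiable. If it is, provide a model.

rain = True; valve = True; busy = True; lock = False; wind = False; fan = False; cold = True; net = False; pump = True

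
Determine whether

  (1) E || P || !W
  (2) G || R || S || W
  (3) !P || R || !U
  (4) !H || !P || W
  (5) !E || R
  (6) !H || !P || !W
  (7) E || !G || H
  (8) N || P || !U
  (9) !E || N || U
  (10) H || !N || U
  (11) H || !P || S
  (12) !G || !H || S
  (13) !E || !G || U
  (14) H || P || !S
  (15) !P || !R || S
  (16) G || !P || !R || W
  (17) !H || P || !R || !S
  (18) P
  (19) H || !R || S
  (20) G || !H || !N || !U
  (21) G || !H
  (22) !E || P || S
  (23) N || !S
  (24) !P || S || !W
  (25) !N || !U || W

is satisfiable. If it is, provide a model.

Unit clause (P) forces P = True.
Try N = False:
  (N || !S) forces S = False.
  (H || !P || S) forces H = True.
  (!H || !P || W) forces W = True.
  clause (!H || !P || !W) is falsified — backtrack.
So N = True.
Set E = False.
Try G = True:
  (E || !G || H) forces H = True.
  (!H || !P || W) forces W = True.
  clause (!H || !P || !W) is falsified — backtrack.
So G = False.
  then (G || !H) forces H = False.
  then (H || !N || U) forces U = True.
  then (H || !P || S) forces S = True.
  then (!N || !U || W) forces W = True.
  then (!P || R || !U) forces R = True.
All clauses satisfied.

N = True, P = True, E = False, G = False, S = True, H = False, W = True, R = True, U = True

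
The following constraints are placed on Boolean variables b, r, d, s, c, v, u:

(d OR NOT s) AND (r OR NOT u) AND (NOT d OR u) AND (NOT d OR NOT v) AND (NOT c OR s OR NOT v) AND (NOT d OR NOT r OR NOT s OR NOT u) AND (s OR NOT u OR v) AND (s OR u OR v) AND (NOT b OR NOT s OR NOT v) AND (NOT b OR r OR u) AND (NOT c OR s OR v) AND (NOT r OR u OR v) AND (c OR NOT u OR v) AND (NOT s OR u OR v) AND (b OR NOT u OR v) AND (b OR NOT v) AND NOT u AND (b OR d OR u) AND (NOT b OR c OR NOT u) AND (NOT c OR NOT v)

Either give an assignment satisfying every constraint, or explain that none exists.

Unit clause (NOT u) forces u = False.
In (NOT d OR u) only NOT d is left, so d = False.
In (b OR d OR u) only b is left, so b = True.
In (d OR NOT s) only NOT s is left, so s = False.
In (s OR u OR v) only v is left, so v = True.
In (NOT b OR r OR u) only r is left, so r = True.
In (NOT c OR NOT v) only NOT c is left, so c = False.
All clauses satisfied.

b = True, r = True, d = False, s = False, c = False, v = True, u = False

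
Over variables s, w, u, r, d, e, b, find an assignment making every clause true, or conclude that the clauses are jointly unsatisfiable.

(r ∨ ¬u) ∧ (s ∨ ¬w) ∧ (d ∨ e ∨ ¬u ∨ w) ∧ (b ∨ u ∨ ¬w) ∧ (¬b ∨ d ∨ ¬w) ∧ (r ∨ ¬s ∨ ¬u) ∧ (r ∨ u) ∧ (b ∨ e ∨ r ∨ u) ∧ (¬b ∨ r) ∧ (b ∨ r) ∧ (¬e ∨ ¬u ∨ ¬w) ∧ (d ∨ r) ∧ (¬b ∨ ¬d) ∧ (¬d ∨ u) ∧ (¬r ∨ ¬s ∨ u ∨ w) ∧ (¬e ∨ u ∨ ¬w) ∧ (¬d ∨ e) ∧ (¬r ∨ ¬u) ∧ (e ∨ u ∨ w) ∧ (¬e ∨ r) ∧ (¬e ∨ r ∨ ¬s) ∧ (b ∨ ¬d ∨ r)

s = False; w = False; u = False; r = True; d = False; e = True; b = False

Set s = False.
  then (s ∨ ¬w) forces w = False.
Set u = False.
  then (r ∨ u) forces r = True.
  then (¬d ∨ u) forces d = False.
  then (e ∨ u ∨ w) forces e = True.
Set b = False.
All clauses satisfied.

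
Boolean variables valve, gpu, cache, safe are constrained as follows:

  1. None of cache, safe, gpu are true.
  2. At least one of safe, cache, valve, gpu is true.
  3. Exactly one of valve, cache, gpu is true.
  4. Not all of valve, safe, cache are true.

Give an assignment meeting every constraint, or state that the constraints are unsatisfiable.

valve = True; gpu = False; cache = False; safe = False

  (1) {cache, safe, gpu}: 0 true — none ✓
  (2) {safe, cache, valve, gpu}: 1 true — at least one ✓
  (3) {valve, cache, gpu}: 1 true — exactly one ✓
  (4) {valve, safe, cache}: 1/3 true — not all ✓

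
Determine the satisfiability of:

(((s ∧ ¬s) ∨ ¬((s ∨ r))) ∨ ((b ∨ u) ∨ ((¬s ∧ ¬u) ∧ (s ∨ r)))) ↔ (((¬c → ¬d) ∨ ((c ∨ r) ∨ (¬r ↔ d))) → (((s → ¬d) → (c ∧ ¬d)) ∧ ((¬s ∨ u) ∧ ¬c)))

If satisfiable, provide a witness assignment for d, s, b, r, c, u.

d = False, s = True, b = False, r = False, c = False, u = False

  (((s ∧ ¬s) ∨ ¬((s ∨ r))) ∨ ((b ∨ u) ∨ ((¬s ∧ ¬u) ∧ (s ∨ r)))) ↔ (((¬c → ¬d) ∨ ((c ∨ r) ∨ (¬r ↔ d))) → (((s → ¬d) → (c ∧ ¬d)) ∧ ((¬s ∨ u) ∧ ¬c))) = True
    ((s ∧ ¬s) ∨ ¬((s ∨ r))) ∨ ((b ∨ u) ∨ ((¬s ∧ ¬u) ∧ (s ∨ r))) = False
      (s ∧ ¬s) ∨ ¬((s ∨ r)) = False
        s ∧ ¬s = False
          ¬s = False
        ¬((s ∨ r)) = False
          s ∨ r = True
      (b ∨ u) ∨ ((¬s ∧ ¬u) ∧ (s ∨ r)) = False
        b ∨ u = False
        (¬s ∧ ¬u) ∧ (s ∨ r) = False
          ¬s ∧ ¬u = False
            ¬s = False
            ¬u = True
          s ∨ r = True
    ((¬c → ¬d) ∨ ((c ∨ r) ∨ (¬r ↔ d))) → (((s → ¬d) → (c ∧ ¬d)) ∧ ((¬s ∨ u) ∧ ¬c)) = False
      (¬c → ¬d) ∨ ((c ∨ r) ∨ (¬r ↔ d)) = True
        ¬c → ¬d = True
          ¬c = True
          ¬d = True
        (c ∨ r) ∨ (¬r ↔ d) = False
          c ∨ r = False
          ¬r ↔ d = False
            ¬r = True
      ((s → ¬d) → (c ∧ ¬d)) ∧ ((¬s ∨ u) ∧ ¬c) = False
        (s → ¬d) → (c ∧ ¬d) = False
          s → ¬d = True
            ¬d = True
          c ∧ ¬d = False
            ¬d = True
        (¬s ∨ u) ∧ ¬c = False
          ¬s ∨ u = False
            ¬s = False
          ¬c = True
The formula evaluates to True.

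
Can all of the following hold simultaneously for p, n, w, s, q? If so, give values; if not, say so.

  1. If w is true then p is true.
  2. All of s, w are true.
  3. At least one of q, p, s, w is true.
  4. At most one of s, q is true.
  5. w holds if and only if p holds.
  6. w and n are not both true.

p=T, n=F, w=T, s=T, q=F

  (1) w=T ⇒ p: T ✓
  (2) {s, w}: all 2 true ✓
  (3) {q, p, s, w}: 3 true — at least one ✓
  (4) {s, q}: 1 true — at most one ✓
  (5) w=T, p=T — same ✓
  (6) w=T, n=F — not both ✓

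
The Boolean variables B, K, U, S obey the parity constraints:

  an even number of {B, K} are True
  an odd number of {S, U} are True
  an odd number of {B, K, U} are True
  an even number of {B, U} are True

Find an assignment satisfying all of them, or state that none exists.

B=T; K=T; U=T; S=F

{B, K}: 2 true → even ✓
{S, U}: 1 true → odd ✓
{B, K, U}: 3 true → odd ✓
{B, U}: 2 true → even ✓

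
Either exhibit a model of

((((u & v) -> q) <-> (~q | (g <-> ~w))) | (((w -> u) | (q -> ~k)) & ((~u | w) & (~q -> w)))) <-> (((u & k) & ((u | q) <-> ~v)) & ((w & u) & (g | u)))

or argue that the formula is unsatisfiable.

w = True, k = True, q = True, v = False, u = True, g = False

  ((((u & v) -> q) <-> (~q | (g <-> ~w))) | (((w -> u) | (q -> ~k)) & ((~u | w) & (~q -> w)))) <-> (((u & k) & ((u | q) <-> ~v)) & ((w & u) & (g | u))) = True
    (((u & v) -> q) <-> (~q | (g <-> ~w))) | (((w -> u) | (q -> ~k)) & ((~u | w) & (~q -> w))) = True
      ((u & v) -> q) <-> (~q | (g <-> ~w)) = True
        (u & v) -> q = True
          u & v = False
        ~q | (g <-> ~w) = True
          ~q = False
          g <-> ~w = True
            ~w = False
      ((w -> u) | (q -> ~k)) & ((~u | w) & (~q -> w)) = True
        (w -> u) | (q -> ~k) = True
          w -> u = True
          q -> ~k = False
            ~k = False
        (~u | w) & (~q -> w) = True
          ~u | w = True
            ~u = False
          ~q -> w = True
            ~q = False
    ((u & k) & ((u | q) <-> ~v)) & ((w & u) & (g | u)) = True
      (u & k) & ((u | q) <-> ~v) = True
        u & k = True
        (u | q) <-> ~v = True
          u | q = True
          ~v = True
      (w & u) & (g | u) = True
        w & u = True
        g | u = True
The formula evaluates to True.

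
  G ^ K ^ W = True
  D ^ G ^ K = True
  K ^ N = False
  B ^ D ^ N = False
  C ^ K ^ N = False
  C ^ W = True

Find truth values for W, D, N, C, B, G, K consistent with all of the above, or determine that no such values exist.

W: True, D: True, N: True, C: False, B: False, G: True, K: True

G ^ K ^ W = T ^ T ^ T = True ✓
D ^ G ^ K = T ^ T ^ T = True ✓
K ^ N = T ^ T = False ✓
B ^ D ^ N = F ^ T ^ T = False ✓
C ^ K ^ N = F ^ T ^ T = False ✓
C ^ W = F ^ T = True ✓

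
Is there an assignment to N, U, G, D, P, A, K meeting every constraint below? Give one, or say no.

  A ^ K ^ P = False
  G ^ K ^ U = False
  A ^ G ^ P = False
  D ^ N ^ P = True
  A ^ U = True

N=T, U=F, G=F, D=T, P=T, A=T, K=F

A ^ K ^ P = T ^ F ^ T = False ✓
G ^ K ^ U = F ^ F ^ F = False ✓
A ^ G ^ P = T ^ F ^ T = False ✓
D ^ N ^ P = T ^ T ^ T = True ✓
A ^ U = T ^ F = True ✓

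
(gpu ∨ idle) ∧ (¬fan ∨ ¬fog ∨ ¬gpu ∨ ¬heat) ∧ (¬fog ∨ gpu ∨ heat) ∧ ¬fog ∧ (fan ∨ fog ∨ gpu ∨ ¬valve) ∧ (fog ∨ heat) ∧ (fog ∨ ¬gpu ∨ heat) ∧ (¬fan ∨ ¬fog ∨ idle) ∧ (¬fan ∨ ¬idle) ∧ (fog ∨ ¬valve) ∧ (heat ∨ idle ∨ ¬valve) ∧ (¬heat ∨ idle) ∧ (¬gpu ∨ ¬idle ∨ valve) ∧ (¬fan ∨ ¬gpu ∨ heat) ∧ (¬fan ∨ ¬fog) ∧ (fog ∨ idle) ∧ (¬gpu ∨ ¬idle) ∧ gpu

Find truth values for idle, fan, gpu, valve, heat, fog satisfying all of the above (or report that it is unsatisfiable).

Case gpu = True:
  (¬fog) forces fog = False.
  (fog ∨ heat) forces heat = True.
  (fog ∨ ¬valve) forces valve = False.
  (¬heat ∨ idle) forces idle = True.
  Clause (¬gpu ∨ ¬idle ∨ valve) is falsified — contradiction.
Case gpu = False:
  Clause (gpu) is falsified — contradiction.
Both cases fail, so the formula is unsatisfiable.

Unsatisfiable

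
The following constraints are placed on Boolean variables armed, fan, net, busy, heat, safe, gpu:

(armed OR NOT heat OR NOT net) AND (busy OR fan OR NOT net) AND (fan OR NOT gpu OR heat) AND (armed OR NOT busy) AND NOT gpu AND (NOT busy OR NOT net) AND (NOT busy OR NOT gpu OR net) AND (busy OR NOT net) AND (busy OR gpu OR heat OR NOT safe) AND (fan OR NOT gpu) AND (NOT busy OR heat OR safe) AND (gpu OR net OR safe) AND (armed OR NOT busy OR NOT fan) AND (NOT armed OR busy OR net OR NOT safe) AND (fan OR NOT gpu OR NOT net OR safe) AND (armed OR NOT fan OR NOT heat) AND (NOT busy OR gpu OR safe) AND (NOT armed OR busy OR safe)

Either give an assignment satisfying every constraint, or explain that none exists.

armed=F, fan=F, net=F, busy=F, heat=T, safe=T, gpu=F

Unit clause (NOT gpu) forces gpu = False.
Set armed = False.
  then (armed OR NOT busy) forces busy = False.
  then (busy OR NOT net) forces net = False.
  then (gpu OR net OR safe) forces safe = True.
  then (busy OR gpu OR heat OR NOT safe) forces heat = True.
  then (armed OR NOT fan OR NOT heat) forces fan = False.
All clauses satisfied.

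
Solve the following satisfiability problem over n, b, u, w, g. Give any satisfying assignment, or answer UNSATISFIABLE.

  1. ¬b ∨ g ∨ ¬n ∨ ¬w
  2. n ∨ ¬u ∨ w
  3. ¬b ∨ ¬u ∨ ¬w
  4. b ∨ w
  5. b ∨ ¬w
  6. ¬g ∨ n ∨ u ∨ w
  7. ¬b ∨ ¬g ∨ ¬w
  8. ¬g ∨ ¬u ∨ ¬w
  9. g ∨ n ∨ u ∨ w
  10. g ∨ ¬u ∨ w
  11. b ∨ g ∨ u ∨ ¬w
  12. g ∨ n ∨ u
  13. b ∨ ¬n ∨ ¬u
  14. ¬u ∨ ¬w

Set n = True.
Set b = True.
Set u = False.
Try w = True:
  (¬b ∨ g ∨ ¬n ∨ ¬w) forces g = True.
  clause (¬b ∨ ¬g ∨ ¬w) is falsified — backtrack.
So w = False.
Set g = True.
All clauses satisfied.

n: True; b: True; u: False; w: False; g: True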